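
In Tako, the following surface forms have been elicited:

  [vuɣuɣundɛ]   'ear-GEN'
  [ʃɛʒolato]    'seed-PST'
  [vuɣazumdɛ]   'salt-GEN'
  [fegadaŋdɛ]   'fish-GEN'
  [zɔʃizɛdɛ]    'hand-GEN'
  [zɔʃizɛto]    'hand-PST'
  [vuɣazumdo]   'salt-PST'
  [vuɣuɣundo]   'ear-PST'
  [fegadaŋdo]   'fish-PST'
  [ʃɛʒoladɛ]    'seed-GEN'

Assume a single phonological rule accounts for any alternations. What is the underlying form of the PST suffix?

The PST suffix surfaces as [-do] and [-to], depending on the final segment of the stem.
The GEN suffix, which begins with [d], is invariant after every stem; so [d] is not altered by any rule here.
The PST suffix is therefore /-to/ underlyingly, with post-nasal voicing: voiceless stops become voiced after a nasal.

/-to/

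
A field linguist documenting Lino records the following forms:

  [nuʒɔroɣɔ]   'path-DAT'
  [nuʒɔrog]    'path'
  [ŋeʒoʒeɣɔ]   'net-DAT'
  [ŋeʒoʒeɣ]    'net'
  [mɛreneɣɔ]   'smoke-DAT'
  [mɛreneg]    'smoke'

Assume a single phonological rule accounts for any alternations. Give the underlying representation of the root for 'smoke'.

/mɛreneg/

'smoke' shows [ɣ] ~ [g] at the end of the stem ([mɛreneɣɔ] vs [mɛreneg]).
Compare 'net', with invariant [ɣ] in [ŋeʒoʒeɣɔ] and [ŋeʒoʒeɣ]: an analysis with underlying /ɣ/ and a rule producing [g] in isolation would wrongly predict alternation here too.
Therefore /g/ is basic and [ɣ] is derived by intervocalic spirantization (voiced stops become fricatives between vowels).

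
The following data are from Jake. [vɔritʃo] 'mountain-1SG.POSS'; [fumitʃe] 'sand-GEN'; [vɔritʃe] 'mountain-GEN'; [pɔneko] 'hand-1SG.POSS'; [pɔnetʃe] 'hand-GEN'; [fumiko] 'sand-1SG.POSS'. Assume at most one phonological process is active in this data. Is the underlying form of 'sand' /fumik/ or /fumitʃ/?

The stem for 'sand' ends in [k] in [fumiko] but [tʃ] in [fumitʃe].
Compare 'mountain', with invariant [tʃ] in [vɔritʃo] and [vɔritʃe]: an analysis with underlying /tʃ/ and a rule producing [k] before the 1SG.POSS suffix would wrongly predict alternation here too.
Therefore /k/ is basic and [tʃ] is derived by palatalization before a front vowel (/k/ becomes palato-alveolar [tʃ] before a front vowel).

/fumik/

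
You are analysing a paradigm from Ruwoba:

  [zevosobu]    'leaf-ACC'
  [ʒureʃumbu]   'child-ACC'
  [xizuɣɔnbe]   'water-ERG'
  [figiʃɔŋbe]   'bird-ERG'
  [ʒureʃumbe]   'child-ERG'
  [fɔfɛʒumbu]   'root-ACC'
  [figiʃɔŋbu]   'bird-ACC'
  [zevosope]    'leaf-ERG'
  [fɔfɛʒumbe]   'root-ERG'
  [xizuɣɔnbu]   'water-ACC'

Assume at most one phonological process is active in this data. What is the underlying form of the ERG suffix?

The ERG morpheme has two allomorphs, [-be] and [-pe].
The ACC suffix, which begins with [b], is invariant after every stem; so [b] is not altered by any rule here.
So the underlying form is /-pe/, and voiceless stops become voiced after a nasal.

/-pe/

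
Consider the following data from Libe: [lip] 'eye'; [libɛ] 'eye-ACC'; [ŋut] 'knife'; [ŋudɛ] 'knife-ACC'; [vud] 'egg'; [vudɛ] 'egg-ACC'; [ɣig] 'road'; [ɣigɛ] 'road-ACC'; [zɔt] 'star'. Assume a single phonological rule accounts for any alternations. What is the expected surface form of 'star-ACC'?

'knife' shows [t] ~ [d] at the end of the stem ([ŋut] vs [ŋudɛ]).
But 'egg' keeps [d] in both environments ([vud], [vudɛ]), so there is no rule changing /d/ to [t] in isolation.
The underlying segment must be /t/; voiceless stops become voiced between vowels, yielding [d] there.
From [zɔt] the stem 'star' is /zɔt/; between vowels this yields [zɔdɛ].

[zɔdɛ]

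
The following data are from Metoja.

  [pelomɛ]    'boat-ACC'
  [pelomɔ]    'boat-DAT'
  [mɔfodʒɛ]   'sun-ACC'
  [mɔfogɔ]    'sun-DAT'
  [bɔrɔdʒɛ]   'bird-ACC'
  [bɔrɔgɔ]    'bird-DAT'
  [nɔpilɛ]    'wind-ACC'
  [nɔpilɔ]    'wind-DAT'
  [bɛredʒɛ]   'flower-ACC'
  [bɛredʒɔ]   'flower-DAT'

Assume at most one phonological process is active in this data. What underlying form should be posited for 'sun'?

The stem for 'sun' ends in [dʒ] in [mɔfodʒɛ] but [g] in [mɔfogɔ].
If /dʒ/ were underlying and a rule turned it into [g] before the DAT suffix, 'flower' would also alternate; but it has [dʒ] in both [bɛredʒɛ] and [bɛredʒɔ].
The underlying segment must be /g/; /g/ becomes palato-alveolar [dʒ] before a front vowel, yielding [dʒ] there.

/mɔfog/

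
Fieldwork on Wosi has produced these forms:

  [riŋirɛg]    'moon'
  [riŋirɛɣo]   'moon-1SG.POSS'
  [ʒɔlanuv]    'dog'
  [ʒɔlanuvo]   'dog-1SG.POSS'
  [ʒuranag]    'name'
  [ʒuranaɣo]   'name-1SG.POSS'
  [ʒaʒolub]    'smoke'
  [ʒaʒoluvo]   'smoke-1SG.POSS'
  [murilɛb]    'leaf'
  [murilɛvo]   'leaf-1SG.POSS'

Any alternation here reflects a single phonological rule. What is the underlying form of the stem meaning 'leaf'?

/murilɛb/

The stem for 'leaf' ends in [b] in [murilɛb] but [v] in [murilɛvo].
Compare 'dog', with invariant [v] in [ʒɔlanuv] and [ʒɔlanuvo]: an analysis with underlying /v/ and a rule producing [b] in isolation would wrongly predict alternation here too.
The underlying segment must be /b/; voiced stops become fricatives between vowels, yielding [v] there.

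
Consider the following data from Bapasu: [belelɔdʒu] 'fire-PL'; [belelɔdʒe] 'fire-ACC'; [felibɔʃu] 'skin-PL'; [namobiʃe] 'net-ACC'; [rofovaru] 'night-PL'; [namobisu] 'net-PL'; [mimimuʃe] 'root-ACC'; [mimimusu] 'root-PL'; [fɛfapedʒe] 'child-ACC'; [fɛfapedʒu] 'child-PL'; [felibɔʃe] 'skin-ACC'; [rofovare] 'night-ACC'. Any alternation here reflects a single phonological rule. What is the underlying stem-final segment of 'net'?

/s/

The stem for 'net' ends in [ʃ] in [namobiʃe] but [s] in [namobisu].
But 'skin' keeps [ʃ] in both environments ([felibɔʃe], [felibɔʃu]), so there is no rule changing /ʃ/ to [s] before the PL suffix.
The alternation reflects palatalization before a front vowel: /s/ becomes palato-alveolar [ʃ] before a front vowel. /s/ is underlying.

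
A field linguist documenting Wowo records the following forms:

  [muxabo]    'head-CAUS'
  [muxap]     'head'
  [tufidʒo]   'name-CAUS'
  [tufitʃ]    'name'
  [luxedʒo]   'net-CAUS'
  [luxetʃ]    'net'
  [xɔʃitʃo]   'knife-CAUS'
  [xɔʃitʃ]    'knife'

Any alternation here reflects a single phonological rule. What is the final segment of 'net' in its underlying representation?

/dʒ/

The root 'net' surfaces as [luxedʒo] and [luxetʃ], with a stem-final [dʒ] ~ [tʃ] alternation.
Compare 'knife', with invariant [tʃ] in [xɔʃitʃo] and [xɔʃitʃ]: an analysis with underlying /tʃ/ and a rule producing [dʒ] before the CAUS suffix would wrongly predict alternation here too.
Therefore /dʒ/ is basic and [tʃ] is derived by word-final obstruent devoicing (voiced obstruents become voiceless word-finally).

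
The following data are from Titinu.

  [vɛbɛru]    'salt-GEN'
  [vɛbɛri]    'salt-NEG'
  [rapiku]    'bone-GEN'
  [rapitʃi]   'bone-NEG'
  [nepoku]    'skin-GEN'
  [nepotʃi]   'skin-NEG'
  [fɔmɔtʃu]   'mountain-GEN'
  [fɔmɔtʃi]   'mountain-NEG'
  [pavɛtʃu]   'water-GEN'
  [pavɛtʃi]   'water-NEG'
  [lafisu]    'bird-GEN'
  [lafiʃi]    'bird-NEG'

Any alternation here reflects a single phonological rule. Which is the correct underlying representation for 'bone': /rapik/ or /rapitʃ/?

/rapik/

The root 'bone' surfaces as [rapiku] and [rapitʃi], with a stem-final [k] ~ [tʃ] alternation.
The stem 'mountain' ([fɔmɔtʃu], [fɔmɔtʃi]) shows [tʃ] unchanged in both environments, so [tʃ] cannot be basic with [k] derived before the GEN suffix.
The alternation reflects palatalization before a front vowel: /k/ and /s/ become palato-alveolar [tʃ] and [ʃ] before a front vowel. /k/ is underlying.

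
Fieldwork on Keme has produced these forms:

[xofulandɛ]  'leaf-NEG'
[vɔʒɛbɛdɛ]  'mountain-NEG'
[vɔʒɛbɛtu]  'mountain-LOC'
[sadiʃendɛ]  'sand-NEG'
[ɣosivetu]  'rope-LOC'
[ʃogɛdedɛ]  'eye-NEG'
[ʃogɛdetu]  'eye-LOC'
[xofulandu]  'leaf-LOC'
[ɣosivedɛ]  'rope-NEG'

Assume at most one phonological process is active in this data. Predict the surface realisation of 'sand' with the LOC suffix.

The LOC morpheme has two allomorphs, [-du] and [-tu].
By contrast the NEG suffix keeps its initial [d] throughout — that segment must be underlying.
The LOC suffix is therefore /-tu/ underlyingly, with post-nasal voicing: voiceless stops become voiced after a nasal.
After 'sand', which ends in a nasal, the suffix surfaces as [-du], giving [sadiʃendu].

[sadiʃendu]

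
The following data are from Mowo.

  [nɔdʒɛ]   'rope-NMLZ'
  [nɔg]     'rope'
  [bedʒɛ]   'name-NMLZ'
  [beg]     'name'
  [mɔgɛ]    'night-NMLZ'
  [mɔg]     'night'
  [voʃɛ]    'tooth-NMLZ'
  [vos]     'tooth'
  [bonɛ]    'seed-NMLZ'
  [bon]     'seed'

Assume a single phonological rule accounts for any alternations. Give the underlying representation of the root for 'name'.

/bedʒ/

The stem for 'name' ends in [dʒ] in [bedʒɛ] but [g] in [beg].
The stem 'night' ([mɔgɛ], [mɔg]) shows [g] unchanged in both environments, so [g] cannot be basic with [dʒ] derived before the NMLZ suffix.
Therefore /dʒ/ is basic and [g] is derived by depalatalization (palato-alveolar /dʒ/ and /ʃ/ become [g] and [s] when no front vowel follows).
Hence 'name' is /bedʒ/ underlyingly.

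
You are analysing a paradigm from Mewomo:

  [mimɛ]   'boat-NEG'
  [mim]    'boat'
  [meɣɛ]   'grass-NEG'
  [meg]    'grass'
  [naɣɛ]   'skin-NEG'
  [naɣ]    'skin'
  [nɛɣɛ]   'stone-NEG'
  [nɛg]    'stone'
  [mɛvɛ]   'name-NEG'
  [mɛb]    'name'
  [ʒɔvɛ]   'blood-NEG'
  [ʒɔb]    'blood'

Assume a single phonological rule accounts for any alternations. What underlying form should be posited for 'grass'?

/meg/

The root 'grass' surfaces as [meɣɛ] and [meg], with a stem-final [ɣ] ~ [g] alternation.
But 'skin' keeps [ɣ] in both environments ([naɣɛ], [naɣ]), so there is no rule changing /ɣ/ to [g] in isolation.
The alternation reflects intervocalic spirantization: voiced stops become fricatives between vowels. /g/ is underlying.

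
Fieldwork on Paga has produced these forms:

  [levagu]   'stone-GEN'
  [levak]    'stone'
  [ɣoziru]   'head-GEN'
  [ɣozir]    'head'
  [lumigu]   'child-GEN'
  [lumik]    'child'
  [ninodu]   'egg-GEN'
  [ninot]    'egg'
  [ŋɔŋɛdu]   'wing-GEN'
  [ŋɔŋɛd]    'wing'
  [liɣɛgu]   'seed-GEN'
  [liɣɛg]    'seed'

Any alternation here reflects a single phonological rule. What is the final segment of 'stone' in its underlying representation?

The root 'stone' surfaces as [levagu] and [levak], with a stem-final [g] ~ [k] alternation.
But 'seed' keeps [g] in both environments ([liɣɛgu], [liɣɛg]), so there is no rule changing /g/ to [k] in isolation.
The alternation reflects intervocalic voicing: voiceless stops become voiced between vowels. /k/ is underlying.

/k/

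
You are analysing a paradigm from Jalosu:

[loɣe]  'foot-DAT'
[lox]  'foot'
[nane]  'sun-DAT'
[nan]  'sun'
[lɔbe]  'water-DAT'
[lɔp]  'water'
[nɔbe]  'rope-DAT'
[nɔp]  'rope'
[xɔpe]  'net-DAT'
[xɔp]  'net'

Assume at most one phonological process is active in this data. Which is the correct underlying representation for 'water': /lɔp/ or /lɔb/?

/lɔb/

'water' shows [b] ~ [p] at the end of the stem ([lɔbe] vs [lɔp]).
If /p/ were underlying and a rule turned it into [b] before the DAT suffix, 'net' would also alternate; but it has [p] in both [xɔpe] and [xɔp].
The alternation reflects word-final obstruent devoicing: voiced obstruents become voiceless word-finally. /b/ is underlying.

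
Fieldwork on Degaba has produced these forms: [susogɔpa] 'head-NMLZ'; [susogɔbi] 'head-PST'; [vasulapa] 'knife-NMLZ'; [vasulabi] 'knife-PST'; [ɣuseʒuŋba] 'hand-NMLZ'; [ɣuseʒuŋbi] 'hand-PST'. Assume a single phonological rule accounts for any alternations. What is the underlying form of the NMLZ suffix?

The NMLZ suffix surfaces as [-ba] and [-pa], depending on the final segment of the stem.
The PST suffix, which begins with [b], is invariant after every stem; so [b] is not altered by any rule here.
So the underlying form is /-pa/, and voiceless stops become voiced after a nasal.

/-pa/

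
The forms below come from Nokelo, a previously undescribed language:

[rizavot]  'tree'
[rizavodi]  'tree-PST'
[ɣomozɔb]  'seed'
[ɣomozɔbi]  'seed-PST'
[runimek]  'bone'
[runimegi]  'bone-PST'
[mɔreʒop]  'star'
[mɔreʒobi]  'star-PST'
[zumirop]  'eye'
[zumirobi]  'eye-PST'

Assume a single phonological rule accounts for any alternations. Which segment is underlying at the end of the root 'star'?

The stem for 'star' ends in [p] in [mɔreʒop] but [b] in [mɔreʒobi].
The stem 'seed' ([ɣomozɔb], [ɣomozɔbi]) shows [b] unchanged in both environments, so [b] cannot be basic with [p] derived in isolation.
Therefore /p/ is basic and [b] is derived by intervocalic voicing (voiceless stops become voiced between vowels).

/p/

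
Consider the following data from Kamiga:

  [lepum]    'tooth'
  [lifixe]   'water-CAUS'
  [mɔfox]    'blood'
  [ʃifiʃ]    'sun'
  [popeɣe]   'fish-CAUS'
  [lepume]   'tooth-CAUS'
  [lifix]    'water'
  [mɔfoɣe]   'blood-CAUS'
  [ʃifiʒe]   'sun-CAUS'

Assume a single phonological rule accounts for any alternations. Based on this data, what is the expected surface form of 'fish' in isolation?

[popex]

The root 'blood' surfaces as [mɔfox] and [mɔfoɣe], with a stem-final [x] ~ [ɣ] alternation.
Compare 'water', with invariant [x] in [lifix] and [lifixe]: an analysis with underlying /x/ and a rule producing [ɣ] before the CAUS suffix would wrongly predict alternation here too.
The alternation reflects word-final obstruent devoicing: voiced obstruents become voiceless word-finally. /ɣ/ is underlying.
From [popeɣe] the stem 'fish' is /popeɣ/; word-finally this yields [popex].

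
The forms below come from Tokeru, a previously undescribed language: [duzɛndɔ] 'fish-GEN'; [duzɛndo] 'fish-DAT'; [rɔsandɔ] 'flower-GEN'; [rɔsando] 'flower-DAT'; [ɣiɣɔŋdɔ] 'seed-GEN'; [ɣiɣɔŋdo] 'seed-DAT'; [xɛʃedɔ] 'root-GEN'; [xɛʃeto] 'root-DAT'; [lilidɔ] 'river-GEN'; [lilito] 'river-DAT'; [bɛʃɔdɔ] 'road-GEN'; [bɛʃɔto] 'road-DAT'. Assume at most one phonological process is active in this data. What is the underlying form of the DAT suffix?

/-to/

The DAT suffix surfaces as [-do] and [-to], depending on the final segment of the stem.
The GEN suffix, which begins with [d], is invariant after every stem; so [d] is not altered by any rule here.
So the underlying form is /-to/, and voiceless stops become voiced after a nasal.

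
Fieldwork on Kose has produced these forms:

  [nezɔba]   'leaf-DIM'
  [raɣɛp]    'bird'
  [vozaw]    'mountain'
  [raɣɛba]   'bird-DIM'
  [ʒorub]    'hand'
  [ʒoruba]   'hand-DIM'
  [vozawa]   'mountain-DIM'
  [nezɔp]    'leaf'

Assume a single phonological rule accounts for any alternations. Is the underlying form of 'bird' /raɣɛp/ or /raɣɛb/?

/raɣɛp/

'bird' shows [p] ~ [b] at the end of the stem ([raɣɛp] vs [raɣɛba]).
Compare 'hand', with invariant [b] in [ʒorub] and [ʒoruba]: an analysis with underlying /b/ and a rule producing [p] in isolation would wrongly predict alternation here too.
The underlying segment must be /p/; voiceless stops become voiced between vowels, yielding [b] there.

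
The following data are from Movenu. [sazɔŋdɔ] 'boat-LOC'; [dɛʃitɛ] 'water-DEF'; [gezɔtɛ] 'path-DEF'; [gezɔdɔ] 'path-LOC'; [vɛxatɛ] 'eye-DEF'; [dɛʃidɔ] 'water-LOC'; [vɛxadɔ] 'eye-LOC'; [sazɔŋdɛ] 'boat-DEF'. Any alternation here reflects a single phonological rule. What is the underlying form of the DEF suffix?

/-tɛ/

The DEF suffix surfaces as [-dɛ] and [-tɛ], depending on the final segment of the stem.
By contrast the LOC suffix keeps its initial [d] throughout — that segment must be underlying.
So the underlying form is /-tɛ/, and voiceless stops become voiced after a nasal.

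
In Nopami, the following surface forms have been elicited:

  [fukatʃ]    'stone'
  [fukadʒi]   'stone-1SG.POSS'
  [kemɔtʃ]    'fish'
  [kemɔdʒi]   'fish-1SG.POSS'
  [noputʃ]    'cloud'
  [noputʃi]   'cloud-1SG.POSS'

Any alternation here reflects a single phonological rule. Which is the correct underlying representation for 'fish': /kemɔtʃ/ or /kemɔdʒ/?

/kemɔdʒ/

The stem for 'fish' ends in [tʃ] in [kemɔtʃ] but [dʒ] in [kemɔdʒi].
Compare 'cloud', with invariant [tʃ] in [noputʃ] and [noputʃi]: an analysis with underlying /tʃ/ and a rule producing [dʒ] before the 1SG.POSS suffix would wrongly predict alternation here too.
The underlying segment must be /dʒ/; voiced obstruents become voiceless word-finally, yielding [tʃ] there.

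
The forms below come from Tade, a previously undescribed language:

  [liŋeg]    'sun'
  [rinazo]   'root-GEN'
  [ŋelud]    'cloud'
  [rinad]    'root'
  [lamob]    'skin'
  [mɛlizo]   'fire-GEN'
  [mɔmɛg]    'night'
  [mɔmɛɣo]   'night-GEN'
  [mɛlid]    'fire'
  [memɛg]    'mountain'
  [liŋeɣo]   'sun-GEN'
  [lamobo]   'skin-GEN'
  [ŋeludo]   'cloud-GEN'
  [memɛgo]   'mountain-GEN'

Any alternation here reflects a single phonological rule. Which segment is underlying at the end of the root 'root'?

In [rinad] and [rinazo] the final segment of 'root' alternates: [d] ~ [z].
If /d/ were underlying and a rule turned it into [z] before the GEN suffix, 'cloud' would also alternate; but it has [d] in both [ŋelud] and [ŋeludo].
Therefore /z/ is basic and [d] is derived by word-final hardening (voiced fricatives become stops word-finally).

/z/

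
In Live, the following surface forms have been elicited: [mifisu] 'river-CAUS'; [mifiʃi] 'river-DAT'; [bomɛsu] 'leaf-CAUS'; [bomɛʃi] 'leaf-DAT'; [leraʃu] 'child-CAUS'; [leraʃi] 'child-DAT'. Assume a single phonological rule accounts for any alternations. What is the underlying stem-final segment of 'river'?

'river' shows [s] ~ [ʃ] at the end of the stem ([mifisu] vs [mifiʃi]).
If /ʃ/ were underlying and a rule turned it into [s] before the CAUS suffix, 'child' would also alternate; but it has [ʃ] in both [leraʃu] and [leraʃi].
The alternation reflects palatalization before a front vowel: /s/ becomes palato-alveolar [ʃ] before a front vowel. /s/ is underlying.

/s/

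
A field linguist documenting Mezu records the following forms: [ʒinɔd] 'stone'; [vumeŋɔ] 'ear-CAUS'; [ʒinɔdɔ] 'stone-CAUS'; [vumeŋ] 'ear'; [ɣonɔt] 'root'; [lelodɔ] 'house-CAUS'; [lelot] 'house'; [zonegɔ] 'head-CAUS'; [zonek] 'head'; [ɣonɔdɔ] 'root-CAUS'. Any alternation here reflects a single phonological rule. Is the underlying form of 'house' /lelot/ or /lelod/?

/lelot/

The stem for 'house' ends in [d] in [lelodɔ] but [t] in [lelot].
The stem 'stone' ([ʒinɔdɔ], [ʒinɔd]) shows [d] unchanged in both environments, so [d] cannot be basic with [t] derived in isolation.
The alternation reflects intervocalic voicing: voiceless stops become voiced between vowels. /t/ is underlying.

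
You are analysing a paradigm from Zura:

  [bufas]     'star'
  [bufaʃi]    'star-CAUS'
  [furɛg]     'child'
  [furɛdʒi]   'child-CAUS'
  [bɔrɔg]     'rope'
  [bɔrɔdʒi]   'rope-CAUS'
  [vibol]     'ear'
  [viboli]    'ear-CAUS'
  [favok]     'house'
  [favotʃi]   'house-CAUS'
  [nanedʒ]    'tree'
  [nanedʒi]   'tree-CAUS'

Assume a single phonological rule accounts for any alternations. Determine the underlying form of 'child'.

/furɛg/

The root 'child' surfaces as [furɛg] and [furɛdʒi], with a stem-final [g] ~ [dʒ] alternation.
Compare 'tree', with invariant [dʒ] in [nanedʒ] and [nanedʒi]: an analysis with underlying /dʒ/ and a rule producing [g] in isolation would wrongly predict alternation here too.
The underlying segment must be /g/; /k/, /g/ and /s/ become palato-alveolar [tʃ], [dʒ] and [ʃ] before a front vowel, yielding [dʒ] there.
The underlying form of 'child' is therefore /furɛg/.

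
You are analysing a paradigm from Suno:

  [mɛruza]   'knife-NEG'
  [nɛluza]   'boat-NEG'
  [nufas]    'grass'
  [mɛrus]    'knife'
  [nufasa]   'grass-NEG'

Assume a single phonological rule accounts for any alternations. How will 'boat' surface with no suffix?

The root 'knife' surfaces as [mɛruza] and [mɛrus], with a stem-final [z] ~ [s] alternation.
If /s/ were underlying and a rule turned it into [z] before the NEG suffix, 'grass' would also alternate; but it has [s] in both [nufasa] and [nufas].
The underlying segment must be /z/; voiced obstruents become voiceless word-finally, yielding [s] there.
The one attested form of 'boat', [nɛluza], shows underlying /nɛluz/. Applying the same rule word-finally gives [nɛlus].

[nɛlus]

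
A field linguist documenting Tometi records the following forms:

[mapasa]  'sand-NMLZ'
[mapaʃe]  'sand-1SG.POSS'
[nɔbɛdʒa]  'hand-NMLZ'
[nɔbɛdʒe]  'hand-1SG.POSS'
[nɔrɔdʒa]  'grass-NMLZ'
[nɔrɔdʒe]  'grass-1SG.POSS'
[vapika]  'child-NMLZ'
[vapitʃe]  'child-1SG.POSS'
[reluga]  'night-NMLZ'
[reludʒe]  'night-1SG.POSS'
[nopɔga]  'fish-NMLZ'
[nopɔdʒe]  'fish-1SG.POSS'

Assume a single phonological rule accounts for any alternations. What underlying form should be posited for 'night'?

In [reluga] and [reludʒe] the final segment of 'night' alternates: [g] ~ [dʒ].
The stem 'hand' ([nɔbɛdʒa], [nɔbɛdʒe]) shows [dʒ] unchanged in both environments, so [dʒ] cannot be basic with [g] derived before the NMLZ suffix.
So /g/ is underlying, and a rule of palatalization before a front vowel — /k/, /g/ and /s/ become palato-alveolar [tʃ], [dʒ] and [ʃ] before a front vowel — gives [dʒ].

/relug/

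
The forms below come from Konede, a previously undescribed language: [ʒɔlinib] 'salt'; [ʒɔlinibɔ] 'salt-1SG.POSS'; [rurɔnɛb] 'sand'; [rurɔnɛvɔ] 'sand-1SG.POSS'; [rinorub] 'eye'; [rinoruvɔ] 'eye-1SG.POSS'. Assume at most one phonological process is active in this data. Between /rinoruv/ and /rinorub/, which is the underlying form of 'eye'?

'eye' shows [b] ~ [v] at the end of the stem ([rinorub] vs [rinoruvɔ]).
But 'salt' keeps [b] in both environments ([ʒɔlinib], [ʒɔlinibɔ]), so there is no rule changing /b/ to [v] before the 1SG.POSS suffix.
Therefore /v/ is basic and [b] is derived by word-final hardening (voiced fricatives become stops word-finally).

/rinoruv/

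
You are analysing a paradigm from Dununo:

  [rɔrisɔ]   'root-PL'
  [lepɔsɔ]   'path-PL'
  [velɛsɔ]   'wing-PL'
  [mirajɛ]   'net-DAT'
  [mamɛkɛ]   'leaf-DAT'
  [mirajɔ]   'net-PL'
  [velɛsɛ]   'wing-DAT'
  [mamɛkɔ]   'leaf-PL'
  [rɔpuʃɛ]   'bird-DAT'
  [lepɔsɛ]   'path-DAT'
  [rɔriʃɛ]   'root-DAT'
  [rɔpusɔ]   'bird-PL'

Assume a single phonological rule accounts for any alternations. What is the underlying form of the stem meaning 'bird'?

In [rɔpuʃɛ] and [rɔpusɔ] the final segment of 'bird' alternates: [ʃ] ~ [s].
Compare 'wing', with invariant [s] in [velɛsɛ] and [velɛsɔ]: an analysis with underlying /s/ and a rule producing [ʃ] before the DAT suffix would wrongly predict alternation here too.
The alternation reflects depalatalization: palato-alveolar /ʃ/ becomes [s] when no front vowel follows. /ʃ/ is underlying.

/rɔpuʃ/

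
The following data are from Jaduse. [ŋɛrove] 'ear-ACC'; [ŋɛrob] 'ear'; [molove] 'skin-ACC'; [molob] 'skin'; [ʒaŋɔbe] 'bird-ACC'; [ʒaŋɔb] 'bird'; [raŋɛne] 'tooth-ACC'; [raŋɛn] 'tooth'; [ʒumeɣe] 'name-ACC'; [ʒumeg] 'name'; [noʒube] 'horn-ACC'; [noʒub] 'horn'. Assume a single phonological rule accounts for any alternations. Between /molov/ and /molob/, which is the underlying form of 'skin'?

The root 'skin' surfaces as [molove] and [molob], with a stem-final [v] ~ [b] alternation.
If /b/ were underlying and a rule turned it into [v] before the ACC suffix, 'bird' would also alternate; but it has [b] in both [ʒaŋɔbe] and [ʒaŋɔb].
The alternation reflects word-final hardening: voiced fricatives become stops word-finally. /v/ is underlying.

/molov/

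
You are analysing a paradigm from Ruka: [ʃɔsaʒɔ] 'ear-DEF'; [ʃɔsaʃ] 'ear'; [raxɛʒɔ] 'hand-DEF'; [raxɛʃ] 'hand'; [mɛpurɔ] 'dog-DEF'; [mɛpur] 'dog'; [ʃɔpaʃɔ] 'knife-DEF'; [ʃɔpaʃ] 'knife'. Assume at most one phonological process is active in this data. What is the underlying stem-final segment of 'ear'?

'ear' shows [ʒ] ~ [ʃ] at the end of the stem ([ʃɔsaʒɔ] vs [ʃɔsaʃ]).
If /ʃ/ were underlying and a rule turned it into [ʒ] before the DEF suffix, 'knife' would also alternate; but it has [ʃ] in both [ʃɔpaʃɔ] and [ʃɔpaʃ].
Therefore /ʒ/ is basic and [ʃ] is derived by word-final obstruent devoicing (voiced obstruents become voiceless word-finally).

/ʒ/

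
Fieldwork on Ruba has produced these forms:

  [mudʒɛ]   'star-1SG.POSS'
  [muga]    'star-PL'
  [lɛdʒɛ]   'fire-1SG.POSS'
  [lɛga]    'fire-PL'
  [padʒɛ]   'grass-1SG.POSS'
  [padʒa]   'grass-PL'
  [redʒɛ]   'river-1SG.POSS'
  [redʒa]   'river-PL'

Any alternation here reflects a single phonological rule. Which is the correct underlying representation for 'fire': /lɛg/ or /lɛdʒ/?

/lɛg/

The stem for 'fire' ends in [dʒ] in [lɛdʒɛ] but [g] in [lɛga].
If /dʒ/ were underlying and a rule turned it into [g] before the PL suffix, 'river' would also alternate; but it has [dʒ] in both [redʒɛ] and [redʒa].
The underlying segment must be /g/; /g/ becomes palato-alveolar [dʒ] before a front vowel, yielding [dʒ] there.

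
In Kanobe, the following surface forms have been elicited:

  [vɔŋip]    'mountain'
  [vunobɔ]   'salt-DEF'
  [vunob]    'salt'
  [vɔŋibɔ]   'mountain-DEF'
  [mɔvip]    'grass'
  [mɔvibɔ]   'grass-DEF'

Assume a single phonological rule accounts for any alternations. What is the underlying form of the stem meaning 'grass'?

The root 'grass' surfaces as [mɔvip] and [mɔvibɔ], with a stem-final [p] ~ [b] alternation.
But 'salt' keeps [b] in both environments ([vunob], [vunobɔ]), so there is no rule changing /b/ to [p] in isolation.
So /p/ is underlying, and a rule of intervocalic voicing — voiceless stops become voiced between vowels — gives [b].

/mɔvip/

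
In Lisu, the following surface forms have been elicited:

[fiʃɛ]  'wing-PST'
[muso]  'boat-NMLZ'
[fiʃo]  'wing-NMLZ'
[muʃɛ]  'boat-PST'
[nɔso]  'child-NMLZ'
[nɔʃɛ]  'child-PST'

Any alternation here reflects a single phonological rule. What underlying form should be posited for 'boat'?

/mus/

In [muso] and [muʃɛ] the final segment of 'boat' alternates: [s] ~ [ʃ].
Compare 'wing', with invariant [ʃ] in [fiʃo] and [fiʃɛ]: an analysis with underlying /ʃ/ and a rule producing [s] before the NMLZ suffix would wrongly predict alternation here too.
The alternation reflects palatalization before a front vowel: /s/ becomes palato-alveolar [ʃ] before a front vowel. /s/ is underlying.
The underlying form of 'boat' is therefore /mus/.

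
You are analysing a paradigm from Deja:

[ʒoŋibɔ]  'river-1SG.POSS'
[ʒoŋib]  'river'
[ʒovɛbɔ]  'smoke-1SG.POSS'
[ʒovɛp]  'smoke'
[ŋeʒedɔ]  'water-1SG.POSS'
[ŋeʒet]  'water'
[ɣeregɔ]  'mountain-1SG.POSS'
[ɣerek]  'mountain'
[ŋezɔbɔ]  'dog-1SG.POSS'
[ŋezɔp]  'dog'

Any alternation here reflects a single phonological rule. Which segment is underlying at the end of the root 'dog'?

/p/

In [ŋezɔbɔ] and [ŋezɔp] the final segment of 'dog' alternates: [b] ~ [p].
Compare 'river', with invariant [b] in [ʒoŋibɔ] and [ʒoŋib]: an analysis with underlying /b/ and a rule producing [p] in isolation would wrongly predict alternation here too.
The underlying segment must be /p/; voiceless stops become voiced between vowels, yielding [b] there.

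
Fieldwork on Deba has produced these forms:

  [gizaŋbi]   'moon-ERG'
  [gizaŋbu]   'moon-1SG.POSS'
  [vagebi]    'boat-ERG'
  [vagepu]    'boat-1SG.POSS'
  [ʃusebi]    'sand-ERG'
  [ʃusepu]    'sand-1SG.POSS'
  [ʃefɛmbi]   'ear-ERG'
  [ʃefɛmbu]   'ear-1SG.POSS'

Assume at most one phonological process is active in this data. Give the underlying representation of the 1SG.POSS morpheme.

The 1SG.POSS suffix surfaces as [-bu] and [-pu], depending on the final segment of the stem.
The ERG suffix, which begins with [b], is invariant after every stem; so [b] is not altered by any rule here.
The 1SG.POSS suffix is therefore /-pu/ underlyingly, with post-nasal voicing: voiceless stops become voiced after a nasal.

/-pu/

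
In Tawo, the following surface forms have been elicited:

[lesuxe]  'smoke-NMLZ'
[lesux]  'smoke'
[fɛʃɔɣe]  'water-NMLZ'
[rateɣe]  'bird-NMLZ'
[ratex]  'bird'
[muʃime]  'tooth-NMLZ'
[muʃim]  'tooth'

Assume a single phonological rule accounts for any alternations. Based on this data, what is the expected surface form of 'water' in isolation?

[fɛʃɔx]

'bird' shows [ɣ] ~ [x] at the end of the stem ([rateɣe] vs [ratex]).
Compare 'smoke', with invariant [x] in [lesuxe] and [lesux]: an analysis with underlying /x/ and a rule producing [ɣ] before the NMLZ suffix would wrongly predict alternation here too.
So /ɣ/ is underlying, and a rule of word-final obstruent devoicing — voiced obstruents become voiceless word-finally — gives [x].
The one attested form of 'water', [fɛʃɔɣe], shows underlying /fɛʃɔɣ/. Applying the same rule word-finally gives [fɛʃɔx].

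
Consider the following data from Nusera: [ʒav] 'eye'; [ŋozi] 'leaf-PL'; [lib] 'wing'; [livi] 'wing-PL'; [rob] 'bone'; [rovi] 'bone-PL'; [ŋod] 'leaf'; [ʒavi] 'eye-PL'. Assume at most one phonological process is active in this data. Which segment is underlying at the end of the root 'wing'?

'wing' shows [v] ~ [b] at the end of the stem ([livi] vs [lib]).
Compare 'eye', with invariant [v] in [ʒavi] and [ʒav]: an analysis with underlying /v/ and a rule producing [b] in isolation would wrongly predict alternation here too.
So /b/ is underlying, and a rule of intervocalic spirantization — voiced stops become fricatives between vowels — gives [v].

/b/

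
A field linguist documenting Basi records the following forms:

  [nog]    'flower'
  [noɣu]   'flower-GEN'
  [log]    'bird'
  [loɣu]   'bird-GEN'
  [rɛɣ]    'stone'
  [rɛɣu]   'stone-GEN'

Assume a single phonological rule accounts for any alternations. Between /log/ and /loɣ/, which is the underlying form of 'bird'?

In [log] and [loɣu] the final segment of 'bird' alternates: [g] ~ [ɣ].
Compare 'stone', with invariant [ɣ] in [rɛɣ] and [rɛɣu]: an analysis with underlying /ɣ/ and a rule producing [g] in isolation would wrongly predict alternation here too.
The alternation reflects intervocalic spirantization: voiced stops become fricatives between vowels. /g/ is underlying.

/log/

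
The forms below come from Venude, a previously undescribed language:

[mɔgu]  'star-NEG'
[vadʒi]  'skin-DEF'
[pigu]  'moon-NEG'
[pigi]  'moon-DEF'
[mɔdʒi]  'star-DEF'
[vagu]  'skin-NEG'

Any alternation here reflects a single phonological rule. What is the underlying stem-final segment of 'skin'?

The root 'skin' surfaces as [vagu] and [vadʒi], with a stem-final [g] ~ [dʒ] alternation.
But 'moon' keeps [g] in both environments ([pigu], [pigi]), so there is no rule changing /g/ to [dʒ] before the DEF suffix.
The alternation reflects depalatalization: palato-alveolar /dʒ/ becomes [g] when no front vowel follows. /dʒ/ is underlying.

/dʒ/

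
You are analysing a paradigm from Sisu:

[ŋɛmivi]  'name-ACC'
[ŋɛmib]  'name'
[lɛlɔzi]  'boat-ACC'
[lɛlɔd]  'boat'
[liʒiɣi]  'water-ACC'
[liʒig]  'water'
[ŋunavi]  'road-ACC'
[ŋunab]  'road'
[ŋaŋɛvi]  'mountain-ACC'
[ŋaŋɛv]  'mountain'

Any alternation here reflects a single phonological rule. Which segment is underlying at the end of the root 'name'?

/b/

'name' shows [v] ~ [b] at the end of the stem ([ŋɛmivi] vs [ŋɛmib]).
The stem 'mountain' ([ŋaŋɛvi], [ŋaŋɛv]) shows [v] unchanged in both environments, so [v] cannot be basic with [b] derived in isolation.
So /b/ is underlying, and a rule of intervocalic spirantization — voiced stops become fricatives between vowels — gives [v].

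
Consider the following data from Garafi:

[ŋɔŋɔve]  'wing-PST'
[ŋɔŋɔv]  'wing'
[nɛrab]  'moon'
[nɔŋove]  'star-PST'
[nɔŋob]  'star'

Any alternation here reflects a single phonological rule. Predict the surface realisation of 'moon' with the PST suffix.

[nɛrave]

In [nɔŋove] and [nɔŋob] the final segment of 'star' alternates: [v] ~ [b].
The stem 'wing' ([ŋɔŋɔve], [ŋɔŋɔv]) shows [v] unchanged in both environments, so [v] cannot be basic with [b] derived in isolation.
So /b/ is underlying, and a rule of intervocalic spirantization — voiced stops become fricatives between vowels — gives [v].
The one attested form of 'moon', [nɛrab], shows underlying /nɛrab/. Applying the same rule between vowels gives [nɛrave].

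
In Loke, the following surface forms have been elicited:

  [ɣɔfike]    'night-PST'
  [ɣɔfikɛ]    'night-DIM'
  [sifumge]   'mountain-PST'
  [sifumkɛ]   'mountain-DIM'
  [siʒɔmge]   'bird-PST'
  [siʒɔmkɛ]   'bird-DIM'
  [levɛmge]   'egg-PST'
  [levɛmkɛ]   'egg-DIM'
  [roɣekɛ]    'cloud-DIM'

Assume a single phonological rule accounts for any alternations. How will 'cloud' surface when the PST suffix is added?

The PST morpheme has two allomorphs, [-ge] and [-ke].
The DIM suffix, which begins with [k], is invariant after every stem; so [k] is not altered by any rule here.
The PST suffix is therefore /-ge/ underlyingly, with post-vocalic devoicing: voiced stops become voiceless after a vowel.
After 'cloud', which ends in a vowel, the suffix surfaces as [-ke], giving [roɣeke].

[roɣeke]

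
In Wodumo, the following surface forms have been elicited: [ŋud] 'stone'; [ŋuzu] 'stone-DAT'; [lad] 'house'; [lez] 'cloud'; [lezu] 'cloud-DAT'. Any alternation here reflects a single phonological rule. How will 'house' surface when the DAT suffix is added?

[lazu]

The stem for 'stone' ends in [d] in [ŋud] but [z] in [ŋuzu].
If /z/ were underlying and a rule turned it into [d] in isolation, 'cloud' would also alternate; but it has [z] in both [lez] and [lezu].
Therefore /d/ is basic and [z] is derived by intervocalic spirantization (voiced stops become fricatives between vowels).
The one attested form of 'house', [lad], shows underlying /lad/. Applying the same rule between vowels gives [lazu].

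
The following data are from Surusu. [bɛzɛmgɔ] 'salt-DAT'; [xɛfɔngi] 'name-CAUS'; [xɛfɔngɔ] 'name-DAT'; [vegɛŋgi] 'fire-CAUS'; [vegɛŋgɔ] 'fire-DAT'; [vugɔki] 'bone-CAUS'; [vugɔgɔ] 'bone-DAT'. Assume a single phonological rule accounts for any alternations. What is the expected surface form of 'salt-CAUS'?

The CAUS morpheme has two allomorphs, [-gi] and [-ki].
By contrast the DAT suffix keeps its initial [g] throughout — that segment must be underlying.
The CAUS suffix is therefore /-ki/ underlyingly, with post-nasal voicing: voiceless stops become voiced after a nasal.
After 'salt', which ends in a nasal, the suffix surfaces as [-gi], giving [bɛzɛmgi].

[bɛzɛmgi]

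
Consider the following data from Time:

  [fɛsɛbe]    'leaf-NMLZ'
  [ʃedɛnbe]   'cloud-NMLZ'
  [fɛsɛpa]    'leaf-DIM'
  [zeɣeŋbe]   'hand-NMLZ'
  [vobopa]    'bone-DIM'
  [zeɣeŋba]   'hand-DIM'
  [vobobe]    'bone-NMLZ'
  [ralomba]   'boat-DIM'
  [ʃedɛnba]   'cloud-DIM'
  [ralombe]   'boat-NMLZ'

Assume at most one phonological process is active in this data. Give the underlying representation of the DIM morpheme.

The DIM suffix surfaces as [-ba] and [-pa], depending on the final segment of the stem.
The NMLZ suffix, which begins with [b], is invariant after every stem; so [b] is not altered by any rule here.
The DIM suffix is therefore /-pa/ underlyingly, with post-nasal voicing: voiceless stops become voiced after a nasal.

/-pa/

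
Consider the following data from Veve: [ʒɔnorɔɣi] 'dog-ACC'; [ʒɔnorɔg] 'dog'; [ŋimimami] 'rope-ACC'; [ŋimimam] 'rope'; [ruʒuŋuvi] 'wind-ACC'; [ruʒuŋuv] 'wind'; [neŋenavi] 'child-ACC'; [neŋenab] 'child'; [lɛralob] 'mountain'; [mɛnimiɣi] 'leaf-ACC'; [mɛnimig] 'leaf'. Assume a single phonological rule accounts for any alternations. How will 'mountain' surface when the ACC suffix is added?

In [neŋenavi] and [neŋenab] the final segment of 'child' alternates: [v] ~ [b].
Compare 'wind', with invariant [v] in [ruʒuŋuvi] and [ruʒuŋuv]: an analysis with underlying /v/ and a rule producing [b] in isolation would wrongly predict alternation here too.
The alternation reflects intervocalic spirantization: voiced stops become fricatives between vowels. /b/ is underlying.
The one attested form of 'mountain', [lɛralob], shows underlying /lɛralob/. Applying the same rule between vowels gives [lɛralovi].

[lɛralovi]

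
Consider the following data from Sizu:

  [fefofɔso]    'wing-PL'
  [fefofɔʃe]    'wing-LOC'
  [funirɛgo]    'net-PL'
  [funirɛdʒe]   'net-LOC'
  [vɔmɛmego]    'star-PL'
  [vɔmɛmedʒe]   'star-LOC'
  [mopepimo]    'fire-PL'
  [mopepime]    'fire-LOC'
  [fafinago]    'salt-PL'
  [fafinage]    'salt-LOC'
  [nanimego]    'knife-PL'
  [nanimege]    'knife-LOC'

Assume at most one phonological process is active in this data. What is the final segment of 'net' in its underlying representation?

/dʒ/

'net' shows [g] ~ [dʒ] at the end of the stem ([funirɛgo] vs [funirɛdʒe]).
But 'knife' keeps [g] in both environments ([nanimego], [nanimege]), so there is no rule changing /g/ to [dʒ] before the LOC suffix.
The underlying segment must be /dʒ/; palato-alveolar /dʒ/ and /ʃ/ become [g] and [s] when no front vowel follows, yielding [g] there.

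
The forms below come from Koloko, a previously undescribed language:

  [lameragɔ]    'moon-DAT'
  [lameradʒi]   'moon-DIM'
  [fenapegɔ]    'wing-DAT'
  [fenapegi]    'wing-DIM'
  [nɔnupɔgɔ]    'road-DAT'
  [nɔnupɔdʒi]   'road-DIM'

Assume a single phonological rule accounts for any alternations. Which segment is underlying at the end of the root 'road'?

The root 'road' surfaces as [nɔnupɔgɔ] and [nɔnupɔdʒi], with a stem-final [g] ~ [dʒ] alternation.
The stem 'wing' ([fenapegɔ], [fenapegi]) shows [g] unchanged in both environments, so [g] cannot be basic with [dʒ] derived before the DIM suffix.
Therefore /dʒ/ is basic and [g] is derived by depalatalization (palato-alveolar /dʒ/ becomes [g] when no front vowel follows).

/dʒ/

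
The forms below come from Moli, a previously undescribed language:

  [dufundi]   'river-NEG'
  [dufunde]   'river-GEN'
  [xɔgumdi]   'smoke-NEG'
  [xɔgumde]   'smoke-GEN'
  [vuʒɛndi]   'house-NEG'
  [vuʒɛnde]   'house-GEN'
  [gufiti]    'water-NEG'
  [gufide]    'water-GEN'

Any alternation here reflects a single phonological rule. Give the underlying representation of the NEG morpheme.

/-ti/

The NEG suffix surfaces as [-di] and [-ti], depending on the final segment of the stem.
The GEN suffix, which begins with [d], is invariant after every stem; so [d] is not altered by any rule here.
The NEG suffix is therefore /-ti/ underlyingly, with post-nasal voicing: voiceless stops become voiced after a nasal.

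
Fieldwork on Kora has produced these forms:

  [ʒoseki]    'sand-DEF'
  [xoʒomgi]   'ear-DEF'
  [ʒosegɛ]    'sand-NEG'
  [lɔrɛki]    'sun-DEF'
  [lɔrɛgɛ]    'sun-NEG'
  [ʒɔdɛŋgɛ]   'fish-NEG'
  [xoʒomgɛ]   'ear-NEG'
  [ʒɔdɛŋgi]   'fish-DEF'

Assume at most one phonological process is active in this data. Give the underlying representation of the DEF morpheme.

The DEF suffix surfaces as [-gi] and [-ki], depending on the final segment of the stem.
By contrast the NEG suffix keeps its initial [g] throughout — that segment must be underlying.
So the underlying form is /-ki/, and voiceless stops become voiced after a nasal.

/-ki/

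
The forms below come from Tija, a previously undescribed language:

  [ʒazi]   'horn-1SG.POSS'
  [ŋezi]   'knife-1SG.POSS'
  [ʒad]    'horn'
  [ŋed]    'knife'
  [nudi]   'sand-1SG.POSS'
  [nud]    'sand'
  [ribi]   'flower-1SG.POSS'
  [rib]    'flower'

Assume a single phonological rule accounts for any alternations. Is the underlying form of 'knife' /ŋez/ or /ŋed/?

'knife' shows [d] ~ [z] at the end of the stem ([ŋed] vs [ŋezi]).
But 'sand' keeps [d] in both environments ([nud], [nudi]), so there is no rule changing /d/ to [z] before the 1SG.POSS suffix.
The underlying segment must be /z/; voiced fricatives become stops word-finally, yielding [d] there.

/ŋez/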